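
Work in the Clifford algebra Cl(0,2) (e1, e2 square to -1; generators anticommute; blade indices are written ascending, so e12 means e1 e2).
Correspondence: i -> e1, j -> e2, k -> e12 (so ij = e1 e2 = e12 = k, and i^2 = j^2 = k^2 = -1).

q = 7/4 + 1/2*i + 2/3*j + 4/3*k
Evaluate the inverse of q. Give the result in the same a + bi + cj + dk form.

In blades: q = 7/4 + 1/2*e1 + 2/3*e2 + 4/3*e12.
With qbar = 7/4 - 1/2*e1 - 2/3*e2 - 4/3*e12 (scalar fixed, mapped units negated), q qbar = 797/144 (the sum of squared coefficients), so q^-1 = qbar / (797/144) = 252/797 - 72/797*e1 - 96/797*e2 - 192/797*e12; translating back:
Answer: 252/797 - 72/797*i - 96/797*j - 192/797*k


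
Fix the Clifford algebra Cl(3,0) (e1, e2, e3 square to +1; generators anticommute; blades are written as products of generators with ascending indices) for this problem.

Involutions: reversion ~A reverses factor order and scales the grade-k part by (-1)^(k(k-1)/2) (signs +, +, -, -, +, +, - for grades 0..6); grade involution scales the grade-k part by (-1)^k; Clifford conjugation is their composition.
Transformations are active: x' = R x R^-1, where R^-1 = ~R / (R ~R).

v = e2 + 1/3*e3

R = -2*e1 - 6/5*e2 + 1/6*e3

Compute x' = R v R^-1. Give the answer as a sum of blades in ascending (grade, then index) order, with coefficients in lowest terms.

~R = -2*e1 - 6/5*e2 + 1/6*e3, and R ~R = 4921/900, so R^-1 = ~R / (4921/900).
R v = -103/90 - 2*e1 e2 - 2/3*e1 e3 - 17/30*e2 e3
Answer: 4120/4921*e1 - 2449/4921*e2 - 5951/14763*e3


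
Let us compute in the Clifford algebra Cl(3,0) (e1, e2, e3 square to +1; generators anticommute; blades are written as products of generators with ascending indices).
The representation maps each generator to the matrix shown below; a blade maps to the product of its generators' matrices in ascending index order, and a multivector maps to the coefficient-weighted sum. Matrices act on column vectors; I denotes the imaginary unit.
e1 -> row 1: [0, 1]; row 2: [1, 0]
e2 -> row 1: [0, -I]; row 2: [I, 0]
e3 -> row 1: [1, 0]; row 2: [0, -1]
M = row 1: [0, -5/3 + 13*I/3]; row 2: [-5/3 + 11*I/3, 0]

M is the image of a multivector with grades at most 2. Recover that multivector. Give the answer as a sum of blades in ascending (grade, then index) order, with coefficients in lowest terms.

Method: 1, rho(e1), rho(e2), rho(e3) form a trace-orthogonal basis of the 2x2 complex matrices (tr(X Y) = 2 if X = Y, else 0), so M = m0*1 + m1*rho(e1) + m2*rho(e2) + m3*rho(e3) with m0 = tr(M)/2 = 0, m1 = tr(M rho(e1))/2 = -5/3 + 4*I, m2 = tr(M rho(e2))/2 = -1/3, m3 = tr(M rho(e3))/2 = 0.
Multiplying table entries, the bivector images are rho(e1 e2) = I*rho(e3), rho(e1 e3) = -I*rho(e2), rho(e2 e3) = I*rho(e1); with real blade coefficients the real parts of m0..m3 are the coefficients of 1, e1, e2, e3 and the imaginary parts give the bivectors (e2 e3: Im m1, e1 e3: -Im m2, e1 e2: Im m3).
Answer: -5/3*e1 - 1/3*e2 + 4*e2 e3


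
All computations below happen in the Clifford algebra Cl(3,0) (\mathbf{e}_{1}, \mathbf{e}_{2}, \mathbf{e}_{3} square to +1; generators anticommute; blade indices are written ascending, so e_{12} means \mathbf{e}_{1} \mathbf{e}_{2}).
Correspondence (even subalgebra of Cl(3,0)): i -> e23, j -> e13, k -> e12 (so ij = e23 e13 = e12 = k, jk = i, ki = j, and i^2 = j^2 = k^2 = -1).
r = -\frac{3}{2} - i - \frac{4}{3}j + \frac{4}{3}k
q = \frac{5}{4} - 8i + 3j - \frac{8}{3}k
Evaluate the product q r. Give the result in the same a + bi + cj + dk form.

In blades: q = \frac{5}{4} - \frac{8}{3} e_{12} + 3 e_{13} - 8 e_{23}, r = -\frac{3}{2} + \frac{4}{3} e_{12} - \frac{4}{3} e_{13} - e_{23}.
Distribute q over r term by term (generator squares from the signature, products reordered to ascending indices): (\frac{5}{4})*r = -\frac{15}{8} + \frac{5}{3} e_{12} - \frac{5}{3} e_{13} - \frac{5}{4} e_{23}; (-\frac{8}{3} e_{12})*r = \frac{32}{9} + 4 e_{12} + \frac{8}{3} e_{13} - \frac{32}{9} e_{23}; (3 e_{13})*r = 4 + 3 e_{12} - \frac{9}{2} e_{13} + 4 e_{23}; (-8 e_{23})*r = -8 + \frac{32}{3} e_{12} + \frac{32}{3} e_{13} + 12 e_{23}.
Sum: -\frac{167}{72} + \frac{58}{3} e_{12} + \frac{43}{6} e_{13} + \frac{403}{36} e_{23}; translating back through the correspondence:
Answer: -\frac{167}{72} + \frac{403}{36}i + \frac{43}{6}j + \frac{58}{3}k


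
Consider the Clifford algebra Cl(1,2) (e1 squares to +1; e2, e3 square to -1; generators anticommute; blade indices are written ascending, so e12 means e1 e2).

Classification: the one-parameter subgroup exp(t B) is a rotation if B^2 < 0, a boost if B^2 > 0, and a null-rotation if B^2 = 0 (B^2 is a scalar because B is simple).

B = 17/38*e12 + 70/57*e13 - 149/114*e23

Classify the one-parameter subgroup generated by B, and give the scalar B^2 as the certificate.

B^2 term by term: the squares give (17/38)^2*(e12)^2 + (70/57)^2*(e13)^2 + (-149/114)^2*(e23)^2 = 289/1444*(+1) + 4900/3249*(+1) + 22201/12996*(-1) = 0 (each basis 2-blade squares to minus the product of its generators' squares); cross terms between blades sharing an index anticommute and cancel. So B^2 = 0.
Answer: null-rotation, certificate B^2 = 0. Certificate logic: 0 is a conjugation-invariant scalar, so its sign fixes rotation versus boost versus null-rotation outright.


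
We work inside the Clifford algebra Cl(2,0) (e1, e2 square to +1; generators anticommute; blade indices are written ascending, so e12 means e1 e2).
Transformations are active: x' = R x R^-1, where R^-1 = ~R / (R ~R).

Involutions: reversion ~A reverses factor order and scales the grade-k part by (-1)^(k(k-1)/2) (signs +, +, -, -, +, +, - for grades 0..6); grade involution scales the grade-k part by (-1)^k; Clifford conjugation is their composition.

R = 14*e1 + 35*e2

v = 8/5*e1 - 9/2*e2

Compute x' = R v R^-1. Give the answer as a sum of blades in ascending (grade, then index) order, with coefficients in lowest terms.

~R = 14*e1 + 35*e2, and R ~R = 1421, so R^-1 = ~R / (1421).
R v = -1351/10 - 119*e12
Answer: -618/145*e1 - 125/58*e2


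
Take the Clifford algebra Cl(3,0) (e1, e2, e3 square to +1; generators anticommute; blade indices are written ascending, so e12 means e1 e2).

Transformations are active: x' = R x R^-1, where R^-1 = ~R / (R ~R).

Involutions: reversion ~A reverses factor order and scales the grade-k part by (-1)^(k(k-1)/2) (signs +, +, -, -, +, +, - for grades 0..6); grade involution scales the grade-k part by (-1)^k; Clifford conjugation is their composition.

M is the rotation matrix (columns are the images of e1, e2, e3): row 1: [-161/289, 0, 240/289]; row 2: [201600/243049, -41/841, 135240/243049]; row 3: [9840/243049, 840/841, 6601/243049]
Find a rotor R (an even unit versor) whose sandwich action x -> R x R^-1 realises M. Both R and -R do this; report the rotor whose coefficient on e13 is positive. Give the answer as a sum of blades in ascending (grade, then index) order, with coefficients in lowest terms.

Method: write R = a + b12*e12 + b13*e13 + b23*e23 with a^2 + b12^2 + b13^2 + b23^2 = 1 (so R^-1 = ~R). Expanding the columns R e_j ~R gives tr M = 4a^2 - 1 and, from the antisymmetric part, M21 - M12 = -4a*b12, M13 - M31 = 4a*b13, M32 - M23 = -4a*b23.
Here tr M = -140649/243049, so a^2 = (1 + tr M)/4 = 25600/243049 and a = ±160/493. Taking a = 160/493: M21 - M12 = 201600/243049, M13 - M31 = 192000/243049, M32 - M23 = 107520/243049, giving b12 = -315/493, b13 = 300/493, b23 = -168/493, i.e. R = 160/493 - 315/493*e12 + 300/493*e13 - 168/493*e23.
Its e13 coefficient is already positive.
Answer: 160/493 - 315/493*e12 + 300/493*e13 - 168/493*e23. Why the constraint matters: R and -R act identically through the sandwich — M has trace -140649/243049 either way — so only the sign condition on e13 picks one of the two preimages.


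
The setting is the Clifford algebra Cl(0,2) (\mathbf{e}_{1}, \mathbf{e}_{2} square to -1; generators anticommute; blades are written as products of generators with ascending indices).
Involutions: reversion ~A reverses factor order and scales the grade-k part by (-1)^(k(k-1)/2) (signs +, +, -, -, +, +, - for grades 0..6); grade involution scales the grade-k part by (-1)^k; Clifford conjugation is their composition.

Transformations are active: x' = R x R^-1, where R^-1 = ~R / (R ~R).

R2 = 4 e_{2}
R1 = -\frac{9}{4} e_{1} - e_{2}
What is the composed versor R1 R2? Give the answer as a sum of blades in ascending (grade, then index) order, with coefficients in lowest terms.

Distribute over the terms of R2 (each basis-blade product reordered to ascending indices, repeated generators contracted through their squares):
R1 (4 e_{2}) = 4 - 9 e_{1} e_{2}
Answer: 4 - 9 e_{1} e_{2}


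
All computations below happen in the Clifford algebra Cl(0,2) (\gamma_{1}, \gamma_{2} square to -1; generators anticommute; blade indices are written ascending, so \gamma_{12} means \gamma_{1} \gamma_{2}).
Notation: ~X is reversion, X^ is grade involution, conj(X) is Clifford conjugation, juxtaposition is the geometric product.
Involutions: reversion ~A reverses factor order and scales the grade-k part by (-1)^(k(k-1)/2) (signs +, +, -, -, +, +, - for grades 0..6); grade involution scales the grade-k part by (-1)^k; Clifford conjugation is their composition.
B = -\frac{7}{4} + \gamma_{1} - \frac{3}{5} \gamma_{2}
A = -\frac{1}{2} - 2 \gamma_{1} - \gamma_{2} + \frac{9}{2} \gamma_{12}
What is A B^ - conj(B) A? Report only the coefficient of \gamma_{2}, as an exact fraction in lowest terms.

first term: -\frac{21}{40} + \frac{13}{10} \gamma_{1} - \frac{61}{20} \gamma_{2} - \frac{403}{40} \gamma_{12}
second term: -\frac{21}{40} + \frac{67}{10} \gamma_{1} + \frac{119}{20} \gamma_{2} - \frac{227}{40} \gamma_{12}
Answer: -9


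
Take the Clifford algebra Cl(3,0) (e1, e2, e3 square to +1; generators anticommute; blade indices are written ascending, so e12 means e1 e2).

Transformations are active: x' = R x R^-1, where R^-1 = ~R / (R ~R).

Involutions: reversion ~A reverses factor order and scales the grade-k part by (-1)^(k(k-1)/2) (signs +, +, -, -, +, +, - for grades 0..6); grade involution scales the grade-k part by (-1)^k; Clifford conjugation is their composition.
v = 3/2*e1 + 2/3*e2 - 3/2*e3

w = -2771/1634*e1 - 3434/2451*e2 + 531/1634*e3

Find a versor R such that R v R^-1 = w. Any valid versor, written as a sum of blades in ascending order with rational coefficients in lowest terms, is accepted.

Why this works: both vectors square to 89/18, so q(v) = q(w) and R = v + w = -160/817*e1 - 600/817*e2 - 960/817*e3 carries v to w — its own direction survives, the complement (v - w)/2 flips.
Answer: -160/817*e1 - 600/817*e2 - 960/817*e3


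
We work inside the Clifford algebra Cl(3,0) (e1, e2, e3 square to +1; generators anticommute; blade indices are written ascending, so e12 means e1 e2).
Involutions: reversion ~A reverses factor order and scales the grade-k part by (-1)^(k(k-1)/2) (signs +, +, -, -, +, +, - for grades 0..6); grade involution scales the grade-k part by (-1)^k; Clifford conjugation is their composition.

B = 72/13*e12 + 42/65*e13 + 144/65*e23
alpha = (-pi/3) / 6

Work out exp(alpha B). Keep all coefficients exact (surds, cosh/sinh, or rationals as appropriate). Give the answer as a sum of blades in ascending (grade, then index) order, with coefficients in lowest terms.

B^2 term by term: the squares give (72/13)^2*(e12)^2 + (42/65)^2*(e13)^2 + (144/65)^2*(e23)^2 = 5184/169*(-1) + 1764/4225*(-1) + 20736/4225*(-1) = -36 (each basis 2-blade squares to minus the product of its generators' squares); cross terms between blades sharing an index anticommute and cancel. So B^2 = -36.
B^2 = -36 — a negative square means the series sums to a rotation: l = 6, alpha*l = -pi/3, so exp(alpha B) = cos(-pi/3) + (sin(-pi/3)/6)*B = 1/2 + (-sqrt(3)/12)*B.
Answer: 1/2 - 6*sqrt(3)/13*e12 - 7*sqrt(3)/130*e13 - 12*sqrt(3)/65*e23


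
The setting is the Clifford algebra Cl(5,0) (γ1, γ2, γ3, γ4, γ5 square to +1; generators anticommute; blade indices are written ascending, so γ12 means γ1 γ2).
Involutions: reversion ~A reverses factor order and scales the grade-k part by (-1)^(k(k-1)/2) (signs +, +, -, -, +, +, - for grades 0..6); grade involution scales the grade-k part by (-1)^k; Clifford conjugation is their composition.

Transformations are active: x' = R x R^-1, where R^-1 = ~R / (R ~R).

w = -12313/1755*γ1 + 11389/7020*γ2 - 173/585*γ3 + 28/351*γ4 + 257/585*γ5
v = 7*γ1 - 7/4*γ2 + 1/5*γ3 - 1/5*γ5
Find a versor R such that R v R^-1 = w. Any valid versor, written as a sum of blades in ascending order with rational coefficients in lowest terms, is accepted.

Key observation: q(v) = q(w) = 20857/400 (sandwiches preserve the norm), so R = v + w = -28/1755*γ1 - 224/1755*γ2 - 56/585*γ3 + 28/351*γ4 + 28/117*γ5 works whenever it is invertible — the component of v along it is kept and (v - w)/2 reverses, sending v to w.
Answer: -28/1755*γ1 - 224/1755*γ2 - 56/585*γ3 + 28/351*γ4 + 28/117*γ5


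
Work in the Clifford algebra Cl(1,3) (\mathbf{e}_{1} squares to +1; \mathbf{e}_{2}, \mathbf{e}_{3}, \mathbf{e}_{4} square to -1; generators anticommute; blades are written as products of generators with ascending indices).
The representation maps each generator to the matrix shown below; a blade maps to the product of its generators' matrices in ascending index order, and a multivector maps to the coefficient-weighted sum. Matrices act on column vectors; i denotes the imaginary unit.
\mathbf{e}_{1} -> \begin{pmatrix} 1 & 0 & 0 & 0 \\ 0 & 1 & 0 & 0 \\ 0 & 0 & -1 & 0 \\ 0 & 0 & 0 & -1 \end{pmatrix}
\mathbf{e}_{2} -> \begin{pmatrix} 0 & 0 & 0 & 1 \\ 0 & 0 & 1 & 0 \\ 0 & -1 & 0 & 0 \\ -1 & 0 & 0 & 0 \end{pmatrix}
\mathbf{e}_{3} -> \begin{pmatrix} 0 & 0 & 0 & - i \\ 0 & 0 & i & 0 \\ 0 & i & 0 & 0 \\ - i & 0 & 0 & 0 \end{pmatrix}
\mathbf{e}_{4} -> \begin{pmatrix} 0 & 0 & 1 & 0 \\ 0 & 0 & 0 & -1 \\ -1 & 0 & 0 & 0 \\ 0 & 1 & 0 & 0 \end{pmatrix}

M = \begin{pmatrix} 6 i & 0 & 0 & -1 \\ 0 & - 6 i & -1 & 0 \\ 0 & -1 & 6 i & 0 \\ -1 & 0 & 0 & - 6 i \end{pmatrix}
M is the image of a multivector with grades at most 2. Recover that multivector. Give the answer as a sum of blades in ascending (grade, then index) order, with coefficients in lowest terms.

Method: the blade images are trace-orthogonal — tr(rho(e_A) rho(e_B)^-1) = 4 if A = B and 0 otherwise — and rho(e_A)^-1 = (e_A)^2 * rho(e_A) with (e_A)^2 = +1 or -1, so the coefficient of e_A in the preimage is (e_A)^2 * tr(M rho(e_A))/4.
Nonzero projections over blades of grade <= 2: e_{1} e_{2}: (e_{1} e_{2})^2 = +1, tr(M rho(e_{1} e_{2})) = -4, coefficient -1; e_{2} e_{3}: (e_{2} e_{3})^2 = -1, tr(M rho(e_{2} e_{3})) = 24, coefficient -6. Every other blade of grade <= 2 projects to 0.
Answer: -e_{1} e_{2} - 6 e_{2} e_{3}


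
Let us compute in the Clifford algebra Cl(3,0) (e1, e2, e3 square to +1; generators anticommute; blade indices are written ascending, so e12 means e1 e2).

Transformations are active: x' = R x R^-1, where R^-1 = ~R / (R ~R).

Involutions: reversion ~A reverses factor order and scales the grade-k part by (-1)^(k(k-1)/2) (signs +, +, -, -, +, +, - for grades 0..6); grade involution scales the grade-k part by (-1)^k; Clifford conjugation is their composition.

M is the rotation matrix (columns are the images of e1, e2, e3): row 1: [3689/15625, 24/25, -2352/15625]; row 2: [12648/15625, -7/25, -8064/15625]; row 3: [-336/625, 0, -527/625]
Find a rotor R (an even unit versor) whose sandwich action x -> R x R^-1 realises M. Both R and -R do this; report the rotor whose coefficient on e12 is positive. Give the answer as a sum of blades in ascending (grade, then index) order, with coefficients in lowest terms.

Method: write R = a + b12*e12 + b13*e13 + b23*e23 with a^2 + b12^2 + b13^2 + b23^2 = 1 (so R^-1 = ~R). Expanding the columns R e_j ~R gives tr M = 4a^2 - 1 and, from the antisymmetric part, M21 - M12 = -4a*b12, M13 - M31 = 4a*b13, M32 - M23 = -4a*b23.
Here tr M = -13861/15625, so a^2 = (1 + tr M)/4 = 441/15625 and a = ±21/125. Taking a = 21/125: M21 - M12 = -2352/15625, M13 - M31 = 6048/15625, M32 - M23 = 8064/15625, giving b12 = 28/125, b13 = 72/125, b23 = -96/125, i.e. R = 21/125 + 28/125*e12 + 72/125*e13 - 96/125*e23.
Its e12 coefficient is already positive.
Answer: 21/125 + 28/125*e12 + 72/125*e13 - 96/125*e23. Uniqueness: Spin(3) -> SO(3) maps R and -R to the same rotation of trace -13861/15625; fixing the sign of the e12 coefficient removes the ambiguity.


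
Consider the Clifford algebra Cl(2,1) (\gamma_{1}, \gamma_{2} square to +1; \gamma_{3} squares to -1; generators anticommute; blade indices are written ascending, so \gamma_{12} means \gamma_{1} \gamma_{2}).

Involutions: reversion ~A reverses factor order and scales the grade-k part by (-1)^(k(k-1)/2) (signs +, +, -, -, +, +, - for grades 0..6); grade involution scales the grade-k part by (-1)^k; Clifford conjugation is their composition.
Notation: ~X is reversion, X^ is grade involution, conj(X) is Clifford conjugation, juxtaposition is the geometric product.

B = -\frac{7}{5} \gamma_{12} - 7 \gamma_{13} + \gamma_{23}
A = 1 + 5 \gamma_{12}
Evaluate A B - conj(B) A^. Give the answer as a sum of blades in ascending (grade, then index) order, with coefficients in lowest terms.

first term: 7 - \frac{7}{5} \gamma_{12} - 2 \gamma_{13} + 36 \gamma_{23}
second term: -7 + \frac{7}{5} \gamma_{12} + 12 \gamma_{13} + 34 \gamma_{23}
Answer: 14 - \frac{14}{5} \gamma_{12} - 14 \gamma_{13} + 2 \gamma_{23}


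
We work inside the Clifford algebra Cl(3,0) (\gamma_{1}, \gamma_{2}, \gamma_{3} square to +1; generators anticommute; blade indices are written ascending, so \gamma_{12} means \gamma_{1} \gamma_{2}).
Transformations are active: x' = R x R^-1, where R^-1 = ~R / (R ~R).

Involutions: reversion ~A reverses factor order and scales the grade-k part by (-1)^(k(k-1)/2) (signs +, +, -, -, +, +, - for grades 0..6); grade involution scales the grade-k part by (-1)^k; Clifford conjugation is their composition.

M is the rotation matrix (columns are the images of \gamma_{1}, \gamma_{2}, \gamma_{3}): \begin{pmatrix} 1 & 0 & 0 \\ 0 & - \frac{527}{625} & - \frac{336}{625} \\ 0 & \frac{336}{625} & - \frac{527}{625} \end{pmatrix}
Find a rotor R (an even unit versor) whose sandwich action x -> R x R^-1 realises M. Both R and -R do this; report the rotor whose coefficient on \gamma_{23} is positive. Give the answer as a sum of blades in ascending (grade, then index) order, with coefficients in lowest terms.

Method: write R = a + b12*\gamma_{12} + b13*\gamma_{13} + b23*\gamma_{23} with a^2 + b12^2 + b13^2 + b23^2 = 1 (so R^-1 = ~R). Expanding the columns R e_j ~R gives tr M = 4a^2 - 1 and, from the antisymmetric part, M21 - M12 = -4a*b12, M13 - M31 = 4a*b13, M32 - M23 = -4a*b23.
Here tr M = -\frac{429}{625}, so a^2 = (1 + tr M)/4 = \frac{49}{625} and a = ±\frac{7}{25}. Taking a = \frac{7}{25}: M21 - M12 = 0, M13 - M31 = 0, M32 - M23 = \frac{672}{625}, giving b12 = 0, b13 = 0, b23 = -\frac{24}{25}, i.e. R = \frac{7}{25} - \frac{24}{25} \gamma_{23}.
Its \gamma_{23} coefficient is negative, so report the other preimage -R.
Answer: -\frac{7}{25} + \frac{24}{25} \gamma_{23}. Recall the cover is two-to-one: with M of trace -\frac{429}{625}, both preimages act alike, and the stated \gamma_{23} sign chooses the sheet.


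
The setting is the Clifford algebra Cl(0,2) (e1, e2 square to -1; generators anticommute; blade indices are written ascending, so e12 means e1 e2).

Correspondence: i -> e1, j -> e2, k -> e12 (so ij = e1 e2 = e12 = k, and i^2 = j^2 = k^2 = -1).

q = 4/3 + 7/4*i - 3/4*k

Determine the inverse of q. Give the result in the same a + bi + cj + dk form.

In blades: q = 4/3 + 7/4*e1 - 3/4*e12.
With qbar = 4/3 - 7/4*e1 + 3/4*e12 (scalar fixed, mapped units negated), q qbar = 389/72 (the sum of squared coefficients), so q^-1 = qbar / (389/72) = 96/389 - 126/389*e1 + 54/389*e12; translating back:
Answer: 96/389 - 126/389*i + 54/389*k


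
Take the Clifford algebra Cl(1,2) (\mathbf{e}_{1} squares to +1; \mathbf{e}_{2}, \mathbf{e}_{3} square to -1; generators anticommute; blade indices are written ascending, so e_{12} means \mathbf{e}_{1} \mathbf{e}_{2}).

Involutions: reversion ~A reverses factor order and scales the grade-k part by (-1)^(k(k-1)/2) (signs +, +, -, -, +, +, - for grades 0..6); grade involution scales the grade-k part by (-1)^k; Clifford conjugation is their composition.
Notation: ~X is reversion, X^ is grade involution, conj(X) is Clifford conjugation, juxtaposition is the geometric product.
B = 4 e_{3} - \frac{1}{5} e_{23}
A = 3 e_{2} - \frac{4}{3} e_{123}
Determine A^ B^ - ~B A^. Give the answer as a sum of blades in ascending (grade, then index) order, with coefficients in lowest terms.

first term: \frac{4}{15} e_{1} - \frac{3}{5} e_{3} + \frac{16}{3} e_{12} + 12 e_{23}
second term: -\frac{4}{15} e_{1} - \frac{3}{5} e_{3} - \frac{16}{3} e_{12} + 12 e_{23}
Answer: \frac{8}{15} e_{1} + \frac{32}{3} e_{12}


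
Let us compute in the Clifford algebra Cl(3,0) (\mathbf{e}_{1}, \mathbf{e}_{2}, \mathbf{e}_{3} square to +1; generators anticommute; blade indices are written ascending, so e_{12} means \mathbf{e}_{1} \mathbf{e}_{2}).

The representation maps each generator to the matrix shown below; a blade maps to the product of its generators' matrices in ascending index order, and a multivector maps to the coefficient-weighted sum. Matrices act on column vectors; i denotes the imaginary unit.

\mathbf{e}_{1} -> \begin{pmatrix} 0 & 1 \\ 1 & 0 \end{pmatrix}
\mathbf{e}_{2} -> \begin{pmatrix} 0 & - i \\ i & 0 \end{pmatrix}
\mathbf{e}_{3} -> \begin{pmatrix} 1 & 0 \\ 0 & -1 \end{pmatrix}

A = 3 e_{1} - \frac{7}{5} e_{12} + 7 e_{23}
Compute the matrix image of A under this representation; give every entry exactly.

Bivector images (products of the table entries): rho(e_{12}) = rho(\mathbf{e}_{1})rho(\mathbf{e}_{2}) = \begin{pmatrix} i & 0 \\ 0 & - i \end{pmatrix}; rho(e_{23}) = rho(\mathbf{e}_{2})rho(\mathbf{e}_{3}) = \begin{pmatrix} 0 & i \\ i & 0 \end{pmatrix}.
M = (3)*rho(e_{1}) + (-\frac{7}{5})*rho(e_{12}) + (7)*rho(e_{23}), summed entrywise:
Answer: \begin{pmatrix} - \frac{7 i}{5} & 3 + 7 i \\ 3 + 7 i & \frac{7 i}{5} \end{pmatrix}


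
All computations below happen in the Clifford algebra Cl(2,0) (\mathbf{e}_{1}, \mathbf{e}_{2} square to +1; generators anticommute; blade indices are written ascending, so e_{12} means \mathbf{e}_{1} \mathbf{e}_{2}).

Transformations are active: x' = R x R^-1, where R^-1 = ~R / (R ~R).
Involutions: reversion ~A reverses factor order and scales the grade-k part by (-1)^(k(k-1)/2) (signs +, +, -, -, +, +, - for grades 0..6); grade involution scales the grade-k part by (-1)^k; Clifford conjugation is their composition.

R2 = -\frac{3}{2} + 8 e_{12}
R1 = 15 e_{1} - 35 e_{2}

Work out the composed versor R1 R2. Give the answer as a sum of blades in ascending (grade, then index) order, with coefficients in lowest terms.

Distribute over the terms of R1 (each basis-blade product reordered to ascending indices, repeated generators contracted through their squares):
(15 e_{1}) R2 = -\frac{45}{2} e_{1} + 120 e_{2}
(-35 e_{2}) R2 = 280 e_{1} + \frac{105}{2} e_{2}
Summing the partial products and collecting blades:
Answer: \frac{515}{2} e_{1} + \frac{345}{2} e_{2}


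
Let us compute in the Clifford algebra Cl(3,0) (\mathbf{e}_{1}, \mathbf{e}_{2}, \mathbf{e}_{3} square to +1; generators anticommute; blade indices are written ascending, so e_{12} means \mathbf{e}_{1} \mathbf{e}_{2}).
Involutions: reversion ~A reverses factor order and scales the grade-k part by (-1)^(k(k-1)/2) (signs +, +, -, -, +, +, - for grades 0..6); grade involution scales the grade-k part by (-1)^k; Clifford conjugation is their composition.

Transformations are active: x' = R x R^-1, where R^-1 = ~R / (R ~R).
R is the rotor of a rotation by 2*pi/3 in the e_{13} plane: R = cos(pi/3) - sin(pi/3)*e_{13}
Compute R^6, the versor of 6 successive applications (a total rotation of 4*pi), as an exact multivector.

Half-angle bookkeeping: 6 applications in e_{13} add up to rotor phase 6*pi/3 = 2 \pi, so R^6 = cos(2 \pi) - sin(2 \pi)*e_{13}.
cos(2 \pi) = 1 and sin(2 \pi) = 0, so R^6 = 1. The total rotation 4*pi is 2 full turns, so every vector returns to itself, yet the rotor is +1, back on the identity sheet (an even number of 2*pi turns).
Answer: 1


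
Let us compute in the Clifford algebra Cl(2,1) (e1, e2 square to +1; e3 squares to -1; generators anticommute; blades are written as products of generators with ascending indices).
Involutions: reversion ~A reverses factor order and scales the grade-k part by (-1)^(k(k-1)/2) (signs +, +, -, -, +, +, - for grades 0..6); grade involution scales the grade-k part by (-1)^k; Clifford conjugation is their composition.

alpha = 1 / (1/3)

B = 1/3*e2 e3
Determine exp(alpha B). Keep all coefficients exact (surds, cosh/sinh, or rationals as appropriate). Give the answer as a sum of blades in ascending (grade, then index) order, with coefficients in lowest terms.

B^2 = (1/3)^2*(e2 e3)^2 = 1/9*(+1) = 1/9 (a basis 2-blade squares to minus the product of its generators' squares).
B^2 = 1/9 — the positive square puts this in the hyperbolic regime; l = 1/3, alpha*l = 1, so exp(alpha B) = cosh(1) + (sinh(1)/(1/3))*B = cosh(1) + (3*sinh(1))*B.
Answer: cosh(1) + sinh(1)*e2 e3


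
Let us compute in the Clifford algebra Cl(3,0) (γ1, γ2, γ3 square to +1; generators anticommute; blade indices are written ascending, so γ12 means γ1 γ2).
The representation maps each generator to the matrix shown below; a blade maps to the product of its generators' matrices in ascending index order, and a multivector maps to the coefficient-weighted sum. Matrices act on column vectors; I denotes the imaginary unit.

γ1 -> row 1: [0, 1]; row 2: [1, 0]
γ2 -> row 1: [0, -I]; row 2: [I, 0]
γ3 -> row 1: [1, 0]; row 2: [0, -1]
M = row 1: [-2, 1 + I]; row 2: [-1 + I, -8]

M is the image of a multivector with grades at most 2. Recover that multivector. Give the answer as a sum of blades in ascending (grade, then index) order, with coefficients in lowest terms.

Method: 1, rho(γ1), rho(γ2), rho(γ3) form a trace-orthogonal basis of the 2x2 complex matrices (tr(X Y) = 2 if X = Y, else 0), so M = m0*1 + m1*rho(γ1) + m2*rho(γ2) + m3*rho(γ3) with m0 = tr(M)/2 = -5, m1 = tr(M rho(γ1))/2 = I, m2 = tr(M rho(γ2))/2 = I, m3 = tr(M rho(γ3))/2 = 3.
Multiplying table entries, the bivector images are rho(γ12) = I*rho(γ3), rho(γ13) = -I*rho(γ2), rho(γ23) = I*rho(γ1); with real blade coefficients the real parts of m0..m3 are the coefficients of 1, γ1, γ2, γ3 and the imaginary parts give the bivectors (γ23: Im m1, γ13: -Im m2, γ12: Im m3).
Answer: -5 + 3*γ3 - γ13 + γ23


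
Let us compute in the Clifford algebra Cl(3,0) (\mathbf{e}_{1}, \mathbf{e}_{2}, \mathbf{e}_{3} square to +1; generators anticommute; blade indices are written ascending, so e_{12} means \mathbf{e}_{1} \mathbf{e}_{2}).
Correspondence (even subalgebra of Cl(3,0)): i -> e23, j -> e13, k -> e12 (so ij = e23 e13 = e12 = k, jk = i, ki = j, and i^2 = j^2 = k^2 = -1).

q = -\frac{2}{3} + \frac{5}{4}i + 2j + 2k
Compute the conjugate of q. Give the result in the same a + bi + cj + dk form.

In blades: q = -\frac{2}{3} + 2 e_{12} + 2 e_{13} + \frac{5}{4} e_{23}.
Quaternion conjugation is reversion on the even subalgebra: the scalar is fixed and every grade-2 blade flips sign, giving -\frac{2}{3} - 2 e_{12} - 2 e_{13} - \frac{5}{4} e_{23}; translating back:
Answer: -\frac{2}{3} - \frac{5}{4}i - 2j - 2k


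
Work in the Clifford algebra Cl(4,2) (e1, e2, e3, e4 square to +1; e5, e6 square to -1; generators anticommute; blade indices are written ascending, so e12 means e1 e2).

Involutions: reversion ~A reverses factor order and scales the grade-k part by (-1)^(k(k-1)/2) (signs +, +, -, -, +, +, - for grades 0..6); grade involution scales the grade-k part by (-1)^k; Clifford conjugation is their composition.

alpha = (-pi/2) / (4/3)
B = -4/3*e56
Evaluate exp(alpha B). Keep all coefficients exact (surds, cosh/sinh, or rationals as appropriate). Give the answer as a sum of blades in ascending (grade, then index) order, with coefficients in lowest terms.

B^2 = (-4/3)^2*(e56)^2 = 16/9*(-1) = -16/9 (a basis 2-blade squares to minus the product of its generators' squares).
B^2 = -16/9 — a negative square means the series sums to a rotation: l = 4/3, alpha*l = -pi/2, so exp(alpha B) = cos(-pi/2) + (sin(-pi/2)/(4/3))*B = 0 + (-3/4)*B.
Answer: e56


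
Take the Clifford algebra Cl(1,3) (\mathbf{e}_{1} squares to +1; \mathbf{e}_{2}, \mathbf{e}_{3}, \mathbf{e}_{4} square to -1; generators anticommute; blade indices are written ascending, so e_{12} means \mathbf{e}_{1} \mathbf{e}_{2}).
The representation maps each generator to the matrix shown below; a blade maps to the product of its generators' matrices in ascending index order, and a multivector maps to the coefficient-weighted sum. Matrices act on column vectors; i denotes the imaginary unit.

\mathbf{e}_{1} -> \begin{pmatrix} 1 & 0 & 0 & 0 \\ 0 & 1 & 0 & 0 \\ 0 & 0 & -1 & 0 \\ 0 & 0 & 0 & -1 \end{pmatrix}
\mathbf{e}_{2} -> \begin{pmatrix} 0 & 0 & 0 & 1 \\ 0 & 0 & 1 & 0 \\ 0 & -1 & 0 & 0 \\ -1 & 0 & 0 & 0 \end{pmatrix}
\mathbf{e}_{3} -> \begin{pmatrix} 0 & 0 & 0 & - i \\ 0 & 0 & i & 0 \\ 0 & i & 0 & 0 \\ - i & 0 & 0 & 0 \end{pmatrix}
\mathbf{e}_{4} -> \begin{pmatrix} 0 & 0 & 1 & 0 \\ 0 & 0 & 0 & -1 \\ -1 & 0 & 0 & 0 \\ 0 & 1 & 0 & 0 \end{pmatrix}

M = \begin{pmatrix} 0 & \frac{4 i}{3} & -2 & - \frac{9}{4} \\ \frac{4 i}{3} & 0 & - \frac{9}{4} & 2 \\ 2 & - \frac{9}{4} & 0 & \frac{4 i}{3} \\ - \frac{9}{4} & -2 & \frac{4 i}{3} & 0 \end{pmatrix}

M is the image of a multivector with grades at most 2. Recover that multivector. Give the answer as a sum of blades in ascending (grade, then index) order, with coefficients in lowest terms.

Method: the blade images are trace-orthogonal — tr(rho(e_A) rho(e_B)^-1) = 4 if A = B and 0 otherwise — and rho(e_A)^-1 = (e_A)^2 * rho(e_A) with (e_A)^2 = +1 or -1, so the coefficient of e_A in the preimage is (e_A)^2 * tr(M rho(e_A))/4.
Nonzero projections over blades of grade <= 2: e_{4}: (e_{4})^2 = -1, tr(M rho(e_{4})) = 8, coefficient -2; e_{12}: (e_{12})^2 = +1, tr(M rho(e_{12})) = -9, coefficient -\frac{9}{4}; e_{34}: (e_{34})^2 = -1, tr(M rho(e_{34})) = \frac{16}{3}, coefficient -\frac{4}{3}. Every other blade of grade <= 2 projects to 0.
Answer: -2 e_{4} - \frac{9}{4} e_{12} - \frac{4}{3} e_{34}


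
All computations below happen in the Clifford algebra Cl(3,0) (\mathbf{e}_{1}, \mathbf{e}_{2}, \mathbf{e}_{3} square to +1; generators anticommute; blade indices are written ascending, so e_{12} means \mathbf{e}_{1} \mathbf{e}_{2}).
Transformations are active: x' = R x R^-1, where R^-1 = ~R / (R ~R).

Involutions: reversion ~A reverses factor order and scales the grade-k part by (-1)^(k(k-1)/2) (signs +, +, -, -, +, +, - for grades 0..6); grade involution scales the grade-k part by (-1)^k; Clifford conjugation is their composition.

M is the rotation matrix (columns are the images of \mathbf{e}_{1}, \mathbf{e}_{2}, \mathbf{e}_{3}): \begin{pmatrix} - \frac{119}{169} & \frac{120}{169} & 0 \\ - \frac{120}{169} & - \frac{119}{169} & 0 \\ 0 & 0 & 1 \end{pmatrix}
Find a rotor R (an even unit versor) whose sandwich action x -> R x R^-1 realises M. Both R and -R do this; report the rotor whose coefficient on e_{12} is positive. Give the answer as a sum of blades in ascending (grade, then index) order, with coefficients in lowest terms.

Method: write R = a + b12*e_{12} + b13*e_{13} + b23*e_{23} with a^2 + b12^2 + b13^2 + b23^2 = 1 (so R^-1 = ~R). Expanding the columns R e_j ~R gives tr M = 4a^2 - 1 and, from the antisymmetric part, M21 - M12 = -4a*b12, M13 - M31 = 4a*b13, M32 - M23 = -4a*b23.
Here tr M = -\frac{69}{169}, so a^2 = (1 + tr M)/4 = \frac{25}{169} and a = ±\frac{5}{13}. Taking a = \frac{5}{13}: M21 - M12 = -\frac{240}{169}, M13 - M31 = 0, M32 - M23 = 0, giving b12 = \frac{12}{13}, b13 = 0, b23 = 0, i.e. R = \frac{5}{13} + \frac{12}{13} e_{12}.
Its e_{12} coefficient is already positive.
Answer: \frac{5}{13} + \frac{12}{13} e_{12}. Sheet selection: the two-to-one cover makes ±R indistinguishable at the matrix level (trace -\frac{69}{169}), so uniqueness comes from the required sign on e_{12}.


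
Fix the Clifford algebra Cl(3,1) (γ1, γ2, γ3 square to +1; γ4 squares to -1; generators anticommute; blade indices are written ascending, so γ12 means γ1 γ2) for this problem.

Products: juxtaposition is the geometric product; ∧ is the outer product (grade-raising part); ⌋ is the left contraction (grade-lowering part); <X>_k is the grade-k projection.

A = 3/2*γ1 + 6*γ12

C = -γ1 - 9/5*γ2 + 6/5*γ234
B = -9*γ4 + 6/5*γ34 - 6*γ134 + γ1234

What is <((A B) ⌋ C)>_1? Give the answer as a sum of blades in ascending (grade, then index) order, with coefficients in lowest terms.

step 1: -27/2*γ14 - 15*γ34 - 54*γ124 + 9/5*γ134 + 75/2*γ234 + 36/5*γ1234
step 2: 45 - 18*γ2
step 3: -18*γ2
Answer: -18*γ2


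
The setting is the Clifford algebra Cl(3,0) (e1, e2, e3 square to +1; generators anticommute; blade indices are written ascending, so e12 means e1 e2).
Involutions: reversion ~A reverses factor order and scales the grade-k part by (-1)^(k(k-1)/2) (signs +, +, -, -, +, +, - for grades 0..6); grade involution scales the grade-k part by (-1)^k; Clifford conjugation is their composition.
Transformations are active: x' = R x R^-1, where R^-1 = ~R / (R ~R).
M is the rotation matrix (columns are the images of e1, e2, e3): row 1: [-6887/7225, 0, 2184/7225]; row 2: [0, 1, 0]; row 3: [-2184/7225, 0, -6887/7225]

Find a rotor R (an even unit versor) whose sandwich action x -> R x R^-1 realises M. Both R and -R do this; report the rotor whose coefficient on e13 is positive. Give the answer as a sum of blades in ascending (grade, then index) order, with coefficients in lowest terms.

Method: write R = a + b12*e12 + b13*e13 + b23*e23 with a^2 + b12^2 + b13^2 + b23^2 = 1 (so R^-1 = ~R). Expanding the columns R e_j ~R gives tr M = 4a^2 - 1 and, from the antisymmetric part, M21 - M12 = -4a*b12, M13 - M31 = 4a*b13, M32 - M23 = -4a*b23.
Here tr M = -6549/7225, so a^2 = (1 + tr M)/4 = 169/7225 and a = ±13/85. Taking a = 13/85: M21 - M12 = 0, M13 - M31 = 4368/7225, M32 - M23 = 0, giving b12 = 0, b13 = 84/85, b23 = 0, i.e. R = 13/85 + 84/85*e13.
Its e13 coefficient is already positive.
Answer: 13/85 + 84/85*e13. Sheet selection: the two-to-one cover makes ±R indistinguishable at the matrix level (trace -6549/7225), so uniqueness comes from the required sign on e13.


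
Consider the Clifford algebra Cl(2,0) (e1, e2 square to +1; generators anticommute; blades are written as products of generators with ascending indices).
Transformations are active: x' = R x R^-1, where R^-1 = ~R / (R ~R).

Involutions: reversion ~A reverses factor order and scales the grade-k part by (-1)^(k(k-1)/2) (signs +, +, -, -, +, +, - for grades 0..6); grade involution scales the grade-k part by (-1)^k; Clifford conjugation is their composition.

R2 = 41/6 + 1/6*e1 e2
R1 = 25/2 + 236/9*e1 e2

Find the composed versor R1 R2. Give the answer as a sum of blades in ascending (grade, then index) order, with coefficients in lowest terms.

Distribute over the terms of R1 (each basis-blade product reordered to ascending indices, repeated generators contracted through their squares):
(25/2) R2 = 1025/12 + 25/12*e1 e2
(236/9*e1 e2) R2 = -118/27 + 4838/27*e1 e2
Summing the partial products and collecting blades:
Answer: 8753/108 + 19577/108*e1 e2


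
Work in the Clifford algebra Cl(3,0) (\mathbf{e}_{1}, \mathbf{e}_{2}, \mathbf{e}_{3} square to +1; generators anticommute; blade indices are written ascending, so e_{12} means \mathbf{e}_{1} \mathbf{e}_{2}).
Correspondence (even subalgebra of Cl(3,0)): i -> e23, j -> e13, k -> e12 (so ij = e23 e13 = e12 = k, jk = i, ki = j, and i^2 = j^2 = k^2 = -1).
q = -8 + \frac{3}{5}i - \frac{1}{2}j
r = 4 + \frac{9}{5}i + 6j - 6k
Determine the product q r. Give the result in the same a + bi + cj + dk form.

In blades: q = -8 - \frac{1}{2} e_{13} + \frac{3}{5} e_{23}, r = 4 - 6 e_{12} + 6 e_{13} + \frac{9}{5} e_{23}.
Distribute q over r term by term (generator squares from the signature, products reordered to ascending indices): (-8)*r = -32 + 48 e_{12} - 48 e_{13} - \frac{72}{5} e_{23}; (-\frac{1}{2} e_{13})*r = 3 + \frac{9}{10} e_{12} - 2 e_{13} + 3 e_{23}; (\frac{3}{5} e_{23})*r = -\frac{27}{25} + \frac{18}{5} e_{12} + \frac{18}{5} e_{13} + \frac{12}{5} e_{23}.
Sum: -\frac{752}{25} + \frac{105}{2} e_{12} - \frac{232}{5} e_{13} - 9 e_{23}; translating back through the correspondence:
Answer: -\frac{752}{25} - 9i - \frac{232}{5}j + \frac{105}{2}k


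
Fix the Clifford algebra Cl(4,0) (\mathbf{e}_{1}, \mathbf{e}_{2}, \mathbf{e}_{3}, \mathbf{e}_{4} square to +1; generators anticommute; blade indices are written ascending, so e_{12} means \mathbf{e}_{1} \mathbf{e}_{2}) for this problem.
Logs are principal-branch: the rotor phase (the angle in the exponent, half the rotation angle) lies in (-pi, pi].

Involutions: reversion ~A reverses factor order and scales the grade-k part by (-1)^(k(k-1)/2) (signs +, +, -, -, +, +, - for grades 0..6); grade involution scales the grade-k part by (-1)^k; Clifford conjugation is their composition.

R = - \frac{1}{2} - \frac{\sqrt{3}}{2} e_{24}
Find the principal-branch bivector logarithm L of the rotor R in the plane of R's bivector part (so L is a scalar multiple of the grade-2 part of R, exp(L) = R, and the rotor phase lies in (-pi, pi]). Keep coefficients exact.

The scalar part of R is - \frac{1}{2}, which pins the rotor phase on the principal branch; dividing the bivector part by the sine of that phase recovers the unit plane, and L is the phase times that plane.
Concretely: cos(phase) = - \frac{1}{2} gives phase = ±\frac{2 \pi}{3}, and since phase/sin(phase) is even the sign is immaterial: L = (phase/sin(phase)) * <R>_2 = (\frac{4 \sqrt{3} \pi}{9}) * <R>_2.
Answer: - \frac{2 \pi}{3} e_{24}


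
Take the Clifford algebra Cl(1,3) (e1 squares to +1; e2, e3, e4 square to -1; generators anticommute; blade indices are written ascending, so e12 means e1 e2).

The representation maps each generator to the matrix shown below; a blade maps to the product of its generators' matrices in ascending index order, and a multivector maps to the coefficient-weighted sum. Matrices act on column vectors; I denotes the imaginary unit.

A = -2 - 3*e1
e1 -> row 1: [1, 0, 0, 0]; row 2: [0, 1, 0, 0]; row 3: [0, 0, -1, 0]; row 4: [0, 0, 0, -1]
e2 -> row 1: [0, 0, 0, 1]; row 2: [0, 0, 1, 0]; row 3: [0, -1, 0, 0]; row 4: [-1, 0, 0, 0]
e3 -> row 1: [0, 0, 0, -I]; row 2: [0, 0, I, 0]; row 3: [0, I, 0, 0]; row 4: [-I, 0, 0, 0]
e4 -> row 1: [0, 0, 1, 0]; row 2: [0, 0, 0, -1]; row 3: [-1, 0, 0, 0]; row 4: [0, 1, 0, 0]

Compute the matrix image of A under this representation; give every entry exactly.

M = (-2)*1 + (-3)*rho(e1), summed entrywise (1 is the identity matrix):
Answer: row 1: [-5, 0, 0, 0]; row 2: [0, -5, 0, 0]; row 3: [0, 0, 1, 0]; row 4: [0, 0, 0, 1]


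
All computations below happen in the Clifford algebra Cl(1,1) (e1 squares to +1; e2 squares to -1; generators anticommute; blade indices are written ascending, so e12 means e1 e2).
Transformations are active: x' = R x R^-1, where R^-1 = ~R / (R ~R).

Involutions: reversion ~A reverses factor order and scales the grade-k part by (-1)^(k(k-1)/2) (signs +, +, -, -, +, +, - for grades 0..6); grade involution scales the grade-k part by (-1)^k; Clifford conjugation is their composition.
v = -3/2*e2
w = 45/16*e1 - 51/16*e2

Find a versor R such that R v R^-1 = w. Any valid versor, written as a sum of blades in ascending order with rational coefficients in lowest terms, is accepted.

Construction: equal norms (both -9/4) license R = v + w = 45/16*e1 - 75/16*e2 — nothing changes along that direction, while (v - w)/2 changes sign, so v maps onto w.
Answer: 45/16*e1 - 75/16*e2


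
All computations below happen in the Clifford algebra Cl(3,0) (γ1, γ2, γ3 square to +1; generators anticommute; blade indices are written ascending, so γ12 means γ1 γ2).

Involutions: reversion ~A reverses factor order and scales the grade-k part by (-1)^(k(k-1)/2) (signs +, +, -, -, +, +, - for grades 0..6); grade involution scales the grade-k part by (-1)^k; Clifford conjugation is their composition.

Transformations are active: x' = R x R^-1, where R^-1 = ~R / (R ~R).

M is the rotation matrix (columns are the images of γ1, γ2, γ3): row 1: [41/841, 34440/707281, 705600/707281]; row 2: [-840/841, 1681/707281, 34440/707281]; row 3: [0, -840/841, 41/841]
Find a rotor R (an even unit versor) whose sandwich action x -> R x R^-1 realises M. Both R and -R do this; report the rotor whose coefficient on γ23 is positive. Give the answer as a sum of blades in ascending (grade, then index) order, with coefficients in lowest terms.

Method: write R = a + b12*γ12 + b13*γ13 + b23*γ23 with a^2 + b12^2 + b13^2 + b23^2 = 1 (so R^-1 = ~R). Expanding the columns R e_j ~R gives tr M = 4a^2 - 1 and, from the antisymmetric part, M21 - M12 = -4a*b12, M13 - M31 = 4a*b13, M32 - M23 = -4a*b23.
Here tr M = 70643/707281, so a^2 = (1 + tr M)/4 = 194481/707281 and a = ±441/841. Taking a = 441/841: M21 - M12 = -740880/707281, M13 - M31 = 705600/707281, M32 - M23 = -740880/707281, giving b12 = 420/841, b13 = 400/841, b23 = 420/841, i.e. R = 441/841 + 420/841*γ12 + 400/841*γ13 + 420/841*γ23.
Its γ23 coefficient is already positive.
Answer: 441/841 + 420/841*γ12 + 400/841*γ13 + 420/841*γ23. Why the constraint matters: R and -R act identically through the sandwich — M has trace 70643/707281 either way — so only the sign condition on γ23 picks one of the two preimages.
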